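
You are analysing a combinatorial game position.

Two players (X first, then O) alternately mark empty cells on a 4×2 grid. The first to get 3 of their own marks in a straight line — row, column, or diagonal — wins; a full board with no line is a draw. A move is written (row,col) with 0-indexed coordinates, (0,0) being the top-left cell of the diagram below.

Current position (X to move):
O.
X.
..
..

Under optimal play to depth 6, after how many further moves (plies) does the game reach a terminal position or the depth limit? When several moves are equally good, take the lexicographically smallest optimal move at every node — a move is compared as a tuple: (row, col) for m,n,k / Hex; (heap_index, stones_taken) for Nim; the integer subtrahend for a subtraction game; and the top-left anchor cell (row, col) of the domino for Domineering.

PV length from [O./X./../..]: 6 plies

ply 1, X at O./X./../.. | (0,1)=+0→OX/X./../..*; (1,1)=+0→O./XX/../..; (2,0)=+0→O./X./X./..; (2,1)=+0→O./X./.X/..; (3,0)=+0→O./X./../X.; (3,1)=+0→O./X./../.X
ply 2, O at OX/X./../.. | (1,1)=+0→OX/XO/../..*; (2,0)=+0→OX/X./O./..; (2,1)=+0→OX/X./.O/..; (3,0)=+0→OX/X./../O.; (3,1)=+0→OX/X./../.O
ply 3, X at OX/XO/../.. | (2,0)=+0→OX/XO/X./..*; (2,1)=+0→OX/XO/.X/..; (3,0)=+0→OX/XO/../X.; (3,1)=+0→OX/XO/../.X
ply 4, O at OX/XO/X./.. | (2,1)=-1→OX/XO/XO/..; (3,0)=+0→OX/XO/X./O.*; (3,1)=-1→OX/XO/X./.O
ply 5, X at OX/XO/X./O. | (2,1)=+0→OX/XO/XX/O.*; (3,1)=+0→OX/XO/X./OX
ply 6, O at OX/XO/XX/O. | (3,1)=+0→OX/XO/XX/OO*
ply 7: OX/XO/XX/OO is terminal +0 (X); from O./X./../.. depth 6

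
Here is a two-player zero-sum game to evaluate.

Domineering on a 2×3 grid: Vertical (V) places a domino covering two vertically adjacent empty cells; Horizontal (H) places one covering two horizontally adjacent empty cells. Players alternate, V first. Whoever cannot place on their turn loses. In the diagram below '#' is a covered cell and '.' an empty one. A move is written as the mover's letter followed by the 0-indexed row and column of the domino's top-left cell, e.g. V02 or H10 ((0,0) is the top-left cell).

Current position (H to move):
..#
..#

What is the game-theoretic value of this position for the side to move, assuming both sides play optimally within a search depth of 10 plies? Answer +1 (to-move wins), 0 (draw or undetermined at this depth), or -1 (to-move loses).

[..#/..#] H move#1: H00:+1/###/..#*, H10:+1/..#/###
[###/..#] end (terminal -1, V#2); searched ..#/..# to 10

value(..#/..#, H) = +1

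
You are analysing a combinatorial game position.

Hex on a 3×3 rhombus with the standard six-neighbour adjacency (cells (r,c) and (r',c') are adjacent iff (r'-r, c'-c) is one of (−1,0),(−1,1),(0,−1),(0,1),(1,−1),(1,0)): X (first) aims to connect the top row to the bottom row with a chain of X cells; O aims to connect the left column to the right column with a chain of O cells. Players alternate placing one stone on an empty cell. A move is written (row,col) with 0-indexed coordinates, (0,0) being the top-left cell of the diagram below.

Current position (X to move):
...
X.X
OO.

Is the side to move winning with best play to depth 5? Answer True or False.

ply 1, X at .../X.X/OO. | (0,0)=-1→X../X.X/OO.; (0,1)=-1→.X./X.X/OO.; (0,2)=-1→..X/X.X/OO.; (1,1)=-1→.../XXX/OO.; (2,2)=+1→.../X.X/OOX*
ply 2, O at .../X.X/OOX | (0,0)=-1→O../X.X/OOX*; (0,1)=-1→.O./X.X/OOX; (0,2)=-1→..O/X.X/OOX; (1,1)=-1→.../XOX/OOX
ply 3, X at O../X.X/OOX | (0,1)=+1→OX./X.X/OOX*; (0,2)=+1→O.X/X.X/OOX; (1,1)=+1→O../XXX/OOX
ply 4, O at OX./X.X/OOX | (0,2)=-1→OXO/X.X/OOX*; (1,1)=-1→OX./XOX/OOX
ply 5, X at OXO/X.X/OOX | (1,1)=+1→OXO/XXX/OOX*
ply 6: OXO/XXX/OOX is terminal -1 (O); from .../X.X/OO. depth 5

X winning at [.../X.X/OO.]: True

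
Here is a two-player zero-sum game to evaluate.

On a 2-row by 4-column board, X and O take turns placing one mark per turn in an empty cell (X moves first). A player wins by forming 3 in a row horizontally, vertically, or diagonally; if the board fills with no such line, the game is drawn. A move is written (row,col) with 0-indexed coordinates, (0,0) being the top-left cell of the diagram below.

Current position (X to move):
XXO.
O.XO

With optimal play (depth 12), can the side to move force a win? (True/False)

[XXO./O.XO] X move#1: (0,3):+0/XXOX/O.XO*, (1,1):+0/XXO./OXXO
[XXOX/O.XO] O move#2: (1,1):+0/XXOX/OOXO*
[XXOX/OOXO] end (terminal +0, X#3); searched XXO./O.XO to 12

X winning at [XXO./O.XO]: False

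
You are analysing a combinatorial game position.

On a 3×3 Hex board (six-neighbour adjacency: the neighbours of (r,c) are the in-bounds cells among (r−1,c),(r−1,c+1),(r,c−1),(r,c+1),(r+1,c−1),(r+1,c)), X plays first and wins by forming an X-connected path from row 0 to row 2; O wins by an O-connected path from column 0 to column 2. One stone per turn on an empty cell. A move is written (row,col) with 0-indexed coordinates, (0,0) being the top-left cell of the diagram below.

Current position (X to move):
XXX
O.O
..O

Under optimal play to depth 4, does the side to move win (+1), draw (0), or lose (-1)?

value(XXX/O.O/..O, X) = +1

[XXX/O.O/..O] X move#1: (1,1):+1/XXX/OXO/..O*, (2,0):-1/XXX/O.O/X.O, (2,1):-1/XXX/O.O/.XO
[XXX/OXO/..O] O move#2: (2,0):-1/XXX/OXO/O.O*, (2,1):-1/XXX/OXO/.OO
[XXX/OXO/O.O] X move#3: (2,1):+1/XXX/OXO/OXO*
[XXX/OXO/OXO] end (terminal -1, O#4); searched XXX/O.O/..O to 4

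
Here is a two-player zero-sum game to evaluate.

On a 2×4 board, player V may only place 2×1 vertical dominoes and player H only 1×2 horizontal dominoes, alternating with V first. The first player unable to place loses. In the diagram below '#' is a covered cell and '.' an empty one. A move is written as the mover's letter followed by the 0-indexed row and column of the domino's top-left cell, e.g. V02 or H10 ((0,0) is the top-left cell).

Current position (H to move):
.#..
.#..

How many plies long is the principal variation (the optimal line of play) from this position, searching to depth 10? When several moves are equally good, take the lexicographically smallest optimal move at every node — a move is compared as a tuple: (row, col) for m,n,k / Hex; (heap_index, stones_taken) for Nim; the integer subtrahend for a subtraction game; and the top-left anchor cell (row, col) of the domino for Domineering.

PV length from [.#../.#..]: 3 plies

ply 1, H at .#../.#.. | H02=+1→.###/.#..*; H12=+1→.#../.###
ply 2, V at .###/.#.. | V00=-1→####/##..*
ply 3, H at ####/##.. | H12=+1→####/####*
ply 4: ####/#### is terminal -1 (V); from .#../.#.. depth 10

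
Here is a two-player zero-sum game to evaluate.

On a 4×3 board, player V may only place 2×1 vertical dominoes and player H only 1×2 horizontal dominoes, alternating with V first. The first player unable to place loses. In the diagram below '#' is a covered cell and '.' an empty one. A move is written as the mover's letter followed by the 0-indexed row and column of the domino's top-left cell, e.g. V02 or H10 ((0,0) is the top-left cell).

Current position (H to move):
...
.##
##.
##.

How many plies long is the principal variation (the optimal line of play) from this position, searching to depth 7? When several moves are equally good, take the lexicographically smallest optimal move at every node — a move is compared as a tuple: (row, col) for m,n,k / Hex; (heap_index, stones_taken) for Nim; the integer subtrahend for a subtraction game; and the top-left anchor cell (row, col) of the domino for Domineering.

PV length from [.../.##/##./##.]: 2 plies

[.../.##/##./##.] H move#1: H00:-1/##./.##/##./##.*, H01:-1/.##/.##/##./##.
[##./.##/##./##.] V move#2: V22:+1/##./.##/###/###*
[##./.##/###/###] end (terminal -1, H#3); searched .../.##/##./##. to 7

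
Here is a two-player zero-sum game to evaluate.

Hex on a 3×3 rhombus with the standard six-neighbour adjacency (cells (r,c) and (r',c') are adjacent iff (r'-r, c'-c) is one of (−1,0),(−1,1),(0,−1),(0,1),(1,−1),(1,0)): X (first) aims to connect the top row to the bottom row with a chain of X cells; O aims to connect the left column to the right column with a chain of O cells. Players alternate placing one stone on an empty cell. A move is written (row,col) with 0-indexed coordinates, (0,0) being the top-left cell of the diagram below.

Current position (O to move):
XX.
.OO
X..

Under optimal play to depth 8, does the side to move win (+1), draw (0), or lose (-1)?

value(XX./.OO/X.., O) = +1

ply 1, O at XX./.OO/X.. | (0,2)=-1→XXO/.OO/X..; (1,0)=+1→XX./OOO/X..*; (2,1)=-1→XX./.OO/XO.; (2,2)=-1→XX./.OO/X.O
ply 2: XX./OOO/X.. is terminal -1 (X); from XX./.OO/X.. depth 8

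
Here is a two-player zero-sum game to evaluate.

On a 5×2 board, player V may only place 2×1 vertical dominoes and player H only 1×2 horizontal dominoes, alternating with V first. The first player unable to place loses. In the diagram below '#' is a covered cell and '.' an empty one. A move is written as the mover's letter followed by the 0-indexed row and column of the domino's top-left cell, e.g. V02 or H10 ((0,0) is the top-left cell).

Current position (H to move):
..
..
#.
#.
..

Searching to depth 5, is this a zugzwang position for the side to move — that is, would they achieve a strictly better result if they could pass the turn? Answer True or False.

zugzwang(../../#./#./.., H) = False

p1 H@[../../#./#./..]: H00[##/../#./#./..]+1* H10[../##/#./#./..]+1 H40[../../#./#./##]-1
p2 V@[##/../#./#./..]: V11[##/.#/##/#./..]-1* V21[##/../##/##/..]-1 V31[##/../#./##/.#]-1
p3 H@[##/.#/##/#./..]: H40[##/.#/##/#./##]+1*
p4 V@[##/.#/##/#./##] terminal -1; root [../../#./#./..] d5
pass branch (V moves first from the same position):
  | p1 V@[../../#./#./..]: V00[#./#./#./#./..]+1* V01[.#/.#/#./#./..]+1 V11[../.#/##/#./..]+1 V21[../../##/##/..]-1 V31[../../#./##/.#]-1
  | p2 H@[#./#./#./#./..]: H40[#./#./#./#./##]-1*
  | p3 V@[#./#./#./#./##]: V01[##/##/#./#./##]+1* V11[#./##/##/#./##]+1 V21[#./#./##/##/##]+1
  | p4 H@[##/##/#./#./##] terminal -1; root [../../#./#./..] d5
H moving scores +1; H passing scores -1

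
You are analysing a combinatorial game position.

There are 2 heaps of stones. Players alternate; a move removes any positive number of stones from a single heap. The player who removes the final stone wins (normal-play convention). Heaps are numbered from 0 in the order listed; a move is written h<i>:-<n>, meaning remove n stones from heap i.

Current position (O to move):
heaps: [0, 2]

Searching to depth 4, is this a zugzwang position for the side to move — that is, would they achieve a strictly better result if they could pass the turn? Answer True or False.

zugzwang((0,2), O) = False

p1 O@[(0,2)]: h1:-1[(0,1)]-1 h1:-2[(0,0)]+1*
p2 X@[(0,0)] terminal -1; root [(0,2)] d4
pass branch (X moves first from the same position):
  | p1 X@[(0,2)]: h1:-1[(0,1)]-1 h1:-2[(0,0)]+1*
  | p2 O@[(0,0)] terminal -1; root [(0,2)] d4
O moving scores +1; O passing scores -1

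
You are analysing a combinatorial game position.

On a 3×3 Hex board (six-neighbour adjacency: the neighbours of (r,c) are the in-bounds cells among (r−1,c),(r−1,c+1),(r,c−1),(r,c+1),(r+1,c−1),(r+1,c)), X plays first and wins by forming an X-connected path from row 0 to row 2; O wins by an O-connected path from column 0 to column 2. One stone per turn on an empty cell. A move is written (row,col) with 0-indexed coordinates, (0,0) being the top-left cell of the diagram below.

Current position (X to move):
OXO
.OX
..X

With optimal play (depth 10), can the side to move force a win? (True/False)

X winning at [OXO/.OX/..X]: False

[OXO/.OX/..X] X move#1: (1,0):-1/OXO/XOX/..X*, (2,0):-1/OXO/.OX/X.X, (2,1):-1/OXO/.OX/.XX
[OXO/XOX/..X] O move#2: (2,0):+1/OXO/XOX/O.X*, (2,1):-1/OXO/XOX/.OX
[OXO/XOX/O.X] end (terminal -1, X#3); searched OXO/.OX/..X to 10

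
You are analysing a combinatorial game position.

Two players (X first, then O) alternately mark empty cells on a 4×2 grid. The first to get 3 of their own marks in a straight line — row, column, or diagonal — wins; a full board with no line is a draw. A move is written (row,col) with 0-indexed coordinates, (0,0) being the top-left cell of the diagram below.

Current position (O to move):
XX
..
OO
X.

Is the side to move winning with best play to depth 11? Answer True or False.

ply 1, O at XX/../OO/X. | (1,0)=+0→XX/O./OO/X.*; (1,1)=+0→XX/.O/OO/X.; (3,1)=+0→XX/../OO/XO
ply 2, X at XX/O./OO/X. | (1,1)=+0→XX/OX/OO/X.*; (3,1)=+0→XX/O./OO/XX
ply 3, O at XX/OX/OO/X. | (3,1)=+0→XX/OX/OO/XO*
ply 4: XX/OX/OO/XO is terminal +0 (X); from XX/../OO/X. depth 11

O winning at [XX/../OO/X.]: False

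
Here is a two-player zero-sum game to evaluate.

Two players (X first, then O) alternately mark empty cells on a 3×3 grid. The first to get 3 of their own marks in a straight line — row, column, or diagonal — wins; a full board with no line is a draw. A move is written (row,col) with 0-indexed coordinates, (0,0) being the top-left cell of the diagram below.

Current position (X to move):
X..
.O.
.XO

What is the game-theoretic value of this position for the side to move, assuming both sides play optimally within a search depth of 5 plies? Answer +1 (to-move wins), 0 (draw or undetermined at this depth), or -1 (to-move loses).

[X../.O./.XO] X move#1: (0,1):-1/XX./.O./.XO, (0,2):+0/X.X/.O./.XO*, (1,0):+0/X../XO./.XO, (1,2):+0/X../.OX/.XO, (2,0):+0/X../.O./XXO
[X.X/.O./.XO] O move#2: (0,1):+0/XOX/.O./.XO*, (1,0):-1/X.X/OO./.XO, (1,2):-1/X.X/.OO/.XO, (2,0):-1/X.X/.O./OXO
[XOX/.O./.XO] X move#3: (1,0):+0/XOX/XO./.XO*, (1,2):+0/XOX/.OX/.XO, (2,0):+0/XOX/.O./XXO
[XOX/XO./.XO] O move#4: (1,2):-1/XOX/XOO/.XO, (2,0):+0/XOX/XO./OXO*
[XOX/XO./OXO] X move#5: (1,2):+0/XOX/XOX/OXO*
[XOX/XOX/OXO] end (terminal +0, O#6); searched X../.O./.XO to 5

value(X../.O./.XO, X) = 0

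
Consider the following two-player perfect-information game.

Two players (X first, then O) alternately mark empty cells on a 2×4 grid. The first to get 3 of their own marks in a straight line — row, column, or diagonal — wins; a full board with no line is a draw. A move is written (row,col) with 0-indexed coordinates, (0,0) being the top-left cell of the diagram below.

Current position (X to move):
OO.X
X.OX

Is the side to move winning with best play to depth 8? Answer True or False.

X winning at [OO.X/X.OX]: False

[OO.X/X.OX] X move#1: (0,2):+0/OOXX/X.OX*, (1,1):-1/OO.X/XXOX
[OOXX/X.OX] O move#2: (1,1):+0/OOXX/XOOX*
[OOXX/XOOX] end (terminal +0, X#3); searched OO.X/X.OX to 8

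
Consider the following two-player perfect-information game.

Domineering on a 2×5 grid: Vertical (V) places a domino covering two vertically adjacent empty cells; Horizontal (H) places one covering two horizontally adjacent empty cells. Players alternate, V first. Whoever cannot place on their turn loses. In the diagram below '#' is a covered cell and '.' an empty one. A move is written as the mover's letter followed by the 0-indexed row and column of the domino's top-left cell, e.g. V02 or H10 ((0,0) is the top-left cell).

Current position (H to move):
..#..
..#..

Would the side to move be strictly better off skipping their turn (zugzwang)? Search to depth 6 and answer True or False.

zugzwang(..#../..#.., H) = True

ply 1, H at ..#../..#.. | H00=-1→###../..#..*; H03=-1→..###/..#..; H10=-1→..#../###..; H13=-1→..#../..###
ply 2, V at ###../..#.. | V03=+1→####./..##.*; V04=+1→###.#/..#.#
ply 3, H at ####./..##. | H10=-1→####./####.*
ply 4, V at ####./####. | V04=+1→#####/#####*
ply 5: #####/##### is terminal -1 (H); from ..#../..#.. depth 6
suppose H passes — search the same position with V to move:
pass> ply 1, V at ..#../..#.. | V00=-1→#.#../#.#..*; V01=-1→.##../.##..; V03=-1→..##./..##.; V04=-1→..#.#/..#.#
pass> ply 2, H at #.#../#.#.. | H03=+1→#.###/#.#..*; H13=+1→#.#../#.###
pass> ply 3, V at #.###/#.#.. | V01=-1→#####/###..*
pass> ply 4, H at #####/###.. | H13=+1→#####/#####*
pass> ply 5: #####/##### is terminal -1 (V); from ..#../..#.. depth 6
for H: play -1, pass +1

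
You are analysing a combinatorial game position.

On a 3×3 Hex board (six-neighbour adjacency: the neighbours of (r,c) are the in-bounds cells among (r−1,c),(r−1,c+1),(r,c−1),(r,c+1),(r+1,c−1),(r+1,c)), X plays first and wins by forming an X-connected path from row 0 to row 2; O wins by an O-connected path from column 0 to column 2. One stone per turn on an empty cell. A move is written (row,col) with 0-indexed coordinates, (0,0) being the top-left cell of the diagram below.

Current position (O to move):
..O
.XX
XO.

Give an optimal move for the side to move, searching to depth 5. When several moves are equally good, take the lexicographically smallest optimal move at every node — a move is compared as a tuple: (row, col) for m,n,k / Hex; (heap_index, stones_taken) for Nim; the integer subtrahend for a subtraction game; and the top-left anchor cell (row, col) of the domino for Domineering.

[..O/.XX/XO.] O move#1: (0,0):-1/O.O/.XX/XO., (0,1):+1/.OO/.XX/XO.*, (1,0):-1/..O/OXX/XO., (2,2):-1/..O/.XX/XOO
[.OO/.XX/XO.] X move#2: (0,0):-1/XOO/.XX/XO.*, (1,0):-1/.OO/XXX/XO., (2,2):-1/.OO/.XX/XOX
[XOO/.XX/XO.] O move#3: (1,0):+1/XOO/OXX/XO.*, (2,2):-1/XOO/.XX/XOO
[XOO/OXX/XO.] end (terminal -1, X#4); searched ..O/.XX/XO. to 5

O's best at [..O/.XX/XO.]: (0,1)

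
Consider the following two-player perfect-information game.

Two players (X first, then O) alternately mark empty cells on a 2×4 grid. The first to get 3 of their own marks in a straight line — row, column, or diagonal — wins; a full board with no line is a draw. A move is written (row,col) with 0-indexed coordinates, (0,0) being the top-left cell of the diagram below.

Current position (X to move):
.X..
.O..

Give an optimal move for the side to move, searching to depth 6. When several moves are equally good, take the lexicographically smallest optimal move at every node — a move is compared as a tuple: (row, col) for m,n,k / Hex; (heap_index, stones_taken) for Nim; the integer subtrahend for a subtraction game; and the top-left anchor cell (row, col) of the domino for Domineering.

p1 X@[.X../.O..]: (0,0)[XX../.O..]+0 (0,2)[.XX./.O..]+1* (0,3)[.X.X/.O..]+0 (1,0)[.X../XO..]+0 (1,2)[.X../.OX.]+0 (1,3)[.X../.O.X]+0
p2 O@[.XX./.O..]: (0,0)[OXX./.O..]-1* (0,3)[.XXO/.O..]-1 (1,0)[.XX./OO..]-1 (1,2)[.XX./.OO.]-1 (1,3)[.XX./.O.O]-1
p3 X@[OXX./.O..]: (0,3)[OXXX/.O..]+1* (1,0)[OXX./XO..]+0 (1,2)[OXX./.OX.]+0 (1,3)[OXX./.O.X]+0
p4 O@[OXXX/.O..] terminal -1; root [.X../.O..] d6

X's best at [.X../.O..]: (0,2)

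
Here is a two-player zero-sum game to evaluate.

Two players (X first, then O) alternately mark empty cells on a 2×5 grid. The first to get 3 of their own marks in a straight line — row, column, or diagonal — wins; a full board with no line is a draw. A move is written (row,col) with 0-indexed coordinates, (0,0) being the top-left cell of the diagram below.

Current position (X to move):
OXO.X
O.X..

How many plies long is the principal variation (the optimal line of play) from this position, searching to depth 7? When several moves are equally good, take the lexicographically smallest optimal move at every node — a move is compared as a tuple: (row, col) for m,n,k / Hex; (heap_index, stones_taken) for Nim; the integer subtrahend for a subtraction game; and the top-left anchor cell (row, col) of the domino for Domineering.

p1 X@[OXO.X/O.X..]: (0,3)[OXOXX/O.X..]+0 (1,1)[OXO.X/OXX..]+0 (1,3)[OXO.X/O.XX.]+1* (1,4)[OXO.X/O.X.X]+0
p2 O@[OXO.X/O.XX.]: (0,3)[OXOOX/O.XX.]-1* (1,1)[OXO.X/OOXX.]-1 (1,4)[OXO.X/O.XXO]-1
p3 X@[OXOOX/O.XX.]: (1,1)[OXOOX/OXXX.]+1* (1,4)[OXOOX/O.XXX]+1
p4 O@[OXOOX/OXXX.] terminal -1; root [OXO.X/O.X..] d7

PV length from [OXO.X/O.X..]: 3 plies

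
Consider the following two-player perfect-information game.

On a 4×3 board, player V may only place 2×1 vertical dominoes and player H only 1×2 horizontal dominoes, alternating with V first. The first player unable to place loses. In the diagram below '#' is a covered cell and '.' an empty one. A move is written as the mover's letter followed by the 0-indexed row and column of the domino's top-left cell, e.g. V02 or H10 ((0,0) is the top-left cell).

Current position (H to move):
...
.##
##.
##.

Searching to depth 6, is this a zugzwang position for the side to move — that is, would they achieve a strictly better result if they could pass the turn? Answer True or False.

zugzwang(.../.##/##./##., H) = False

p1 H@[.../.##/##./##.]: H00[##./.##/##./##.]-1* H01[.##/.##/##./##.]-1
p2 V@[##./.##/##./##.]: V22[##./.##/###/###]+1*
p3 H@[##./.##/###/###] terminal -1; root [.../.##/##./##.] d6
suppose H passes — search the same position with V to move:
pass> p1 V@[.../.##/##./##.]: V00[#../###/##./##.]+1* V22[.../.##/###/###]-1
pass> p2 H@[#../###/##./##.]: H01[###/###/##./##.]-1*
pass> p3 V@[###/###/##./##.]: V22[###/###/###/###]+1*
pass> p4 H@[###/###/###/###] terminal -1; root [.../.##/##./##.] d6
for H: play -1, pass -1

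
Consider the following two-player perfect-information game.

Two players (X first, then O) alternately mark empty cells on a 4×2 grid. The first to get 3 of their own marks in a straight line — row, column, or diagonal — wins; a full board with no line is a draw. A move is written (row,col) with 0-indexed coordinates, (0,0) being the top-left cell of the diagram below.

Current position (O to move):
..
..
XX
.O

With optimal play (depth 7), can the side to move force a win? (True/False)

ply 1, O at ../../XX/.O | (0,0)=+0→O./../XX/.O*; (0,1)=-1→.O/../XX/.O; (1,0)=+0→../O./XX/.O; (1,1)=-1→../.O/XX/.O; (3,0)=+0→../../XX/OO
ply 2, X at O./../XX/.O | (0,1)=+0→OX/../XX/.O*; (1,0)=+0→O./X./XX/.O; (1,1)=+0→O./.X/XX/.O; (3,0)=+0→O./../XX/XO
ply 3, O at OX/../XX/.O | (1,0)=-1→OX/O./XX/.O; (1,1)=+0→OX/.O/XX/.O*; (3,0)=-1→OX/../XX/OO
ply 4, X at OX/.O/XX/.O | (1,0)=+0→OX/XO/XX/.O*; (3,0)=+0→OX/.O/XX/XO
ply 5, O at OX/XO/XX/.O | (3,0)=+0→OX/XO/XX/OO*
ply 6: OX/XO/XX/OO is terminal +0 (X); from ../../XX/.O depth 7

O winning at [../../XX/.O]: False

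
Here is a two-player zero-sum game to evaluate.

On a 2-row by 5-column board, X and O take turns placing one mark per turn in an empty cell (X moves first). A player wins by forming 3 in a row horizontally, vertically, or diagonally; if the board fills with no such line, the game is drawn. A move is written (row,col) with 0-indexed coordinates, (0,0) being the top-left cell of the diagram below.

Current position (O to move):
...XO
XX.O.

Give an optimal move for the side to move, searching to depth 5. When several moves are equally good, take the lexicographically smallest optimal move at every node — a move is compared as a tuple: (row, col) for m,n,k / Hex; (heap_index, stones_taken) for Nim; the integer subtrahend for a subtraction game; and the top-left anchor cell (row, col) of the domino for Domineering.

[...XO/XX.O.] O move#1: (0,0):-1/O..XO/XX.O., (0,1):-1/.O.XO/XX.O., (0,2):-1/..OXO/XX.O., (1,2):+0/...XO/XXOO.*, (1,4):-1/...XO/XX.OO
[...XO/XXOO.] X move#2: (0,0):-1/X..XO/XXOO., (0,1):-1/.X.XO/XXOO., (0,2):-1/..XXO/XXOO., (1,4):+0/...XO/XXOOX*
[...XO/XXOOX] O move#3: (0,0):+0/O..XO/XXOOX*, (0,1):+0/.O.XO/XXOOX, (0,2):+0/..OXO/XXOOX
[O..XO/XXOOX] X move#4: (0,1):+0/OX.XO/XXOOX*, (0,2):+0/O.XXO/XXOOX
[OX.XO/XXOOX] O move#5: (0,2):+0/OXOXO/XXOOX*
[OXOXO/XXOOX] end (terminal +0, X#6); searched ...XO/XX.O. to 5

O's best at [...XO/XX.O.]: (1,2)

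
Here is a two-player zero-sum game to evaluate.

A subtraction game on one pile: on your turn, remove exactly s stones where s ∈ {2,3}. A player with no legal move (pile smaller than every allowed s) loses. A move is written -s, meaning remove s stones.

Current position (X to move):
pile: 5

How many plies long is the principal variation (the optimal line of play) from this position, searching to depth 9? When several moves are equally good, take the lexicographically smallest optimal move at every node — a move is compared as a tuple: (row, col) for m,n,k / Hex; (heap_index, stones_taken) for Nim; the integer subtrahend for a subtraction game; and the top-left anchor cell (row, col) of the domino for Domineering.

PV length from [5]: 2 plies

ply 1, X at 5 | -2=-1→3*; -3=-1→2
ply 2, O at 3 | -2=+1→1*; -3=+1→0
ply 3: 1 is terminal -1 (X); from 5 depth 9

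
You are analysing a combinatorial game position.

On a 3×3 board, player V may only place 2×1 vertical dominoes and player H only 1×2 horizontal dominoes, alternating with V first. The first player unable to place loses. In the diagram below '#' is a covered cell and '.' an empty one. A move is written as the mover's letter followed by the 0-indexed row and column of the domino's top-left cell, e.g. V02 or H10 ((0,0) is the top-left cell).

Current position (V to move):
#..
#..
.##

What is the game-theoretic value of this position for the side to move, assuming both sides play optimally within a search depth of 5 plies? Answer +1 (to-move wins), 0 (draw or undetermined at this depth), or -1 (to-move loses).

p1 V@[#../#../.##]: V01[##./##./.##]+1* V02[#.#/#.#/.##]+1
p2 H@[##./##./.##] terminal -1; root [#../#../.##] d5

value(#../#../.##, V) = +1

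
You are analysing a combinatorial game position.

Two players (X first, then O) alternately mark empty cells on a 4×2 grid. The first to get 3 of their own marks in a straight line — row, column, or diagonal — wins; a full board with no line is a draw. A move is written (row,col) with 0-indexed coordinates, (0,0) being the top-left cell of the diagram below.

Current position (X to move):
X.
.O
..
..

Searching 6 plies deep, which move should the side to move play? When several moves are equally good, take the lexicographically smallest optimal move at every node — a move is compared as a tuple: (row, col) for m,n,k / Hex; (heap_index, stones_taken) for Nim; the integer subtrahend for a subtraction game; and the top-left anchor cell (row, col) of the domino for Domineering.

X's best at [X./.O/../..]: (0,1)

[X./.O/../..] X move#1: (0,1):+0/XX/.O/../..*, (1,0):+0/X./XO/../.., (2,0):+0/X./.O/X./.., (2,1):+0/X./.O/.X/.., (3,0):-1/X./.O/../X., (3,1):+0/X./.O/../.X
[XX/.O/../..] O move#2: (1,0):+0/XX/OO/../..*, (2,0):+0/XX/.O/O./.., (2,1):+0/XX/.O/.O/.., (3,0):+0/XX/.O/../O., (3,1):+0/XX/.O/../.O
[XX/OO/../..] X move#3: (2,0):+0/XX/OO/X./..*, (2,1):+0/XX/OO/.X/.., (3,0):+0/XX/OO/../X., (3,1):+0/XX/OO/../.X
[XX/OO/X./..] O move#4: (2,1):+0/XX/OO/XO/..*, (3,0):+0/XX/OO/X./O., (3,1):+0/XX/OO/X./.O
[XX/OO/XO/..] X move#5: (3,0):-1/XX/OO/XO/X., (3,1):+0/XX/OO/XO/.X*
[XX/OO/XO/.X] O move#6: (3,0):+0/XX/OO/XO/OX*
[XX/OO/XO/OX] end (terminal +0, X#7); searched X./.O/../.. to 6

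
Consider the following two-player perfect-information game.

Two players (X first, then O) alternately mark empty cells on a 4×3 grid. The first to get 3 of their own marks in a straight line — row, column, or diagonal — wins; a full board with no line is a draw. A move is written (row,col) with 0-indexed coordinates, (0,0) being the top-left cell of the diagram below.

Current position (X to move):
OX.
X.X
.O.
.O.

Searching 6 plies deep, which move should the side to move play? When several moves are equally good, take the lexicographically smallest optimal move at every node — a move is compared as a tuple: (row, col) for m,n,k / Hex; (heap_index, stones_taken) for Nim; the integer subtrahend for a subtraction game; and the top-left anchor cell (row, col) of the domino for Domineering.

X's best at [OX./X.X/.O./.O.]: (1,1)

[OX./X.X/.O./.O.] X move#1: (0,2):-1/OXX/X.X/.O./.O., (1,1):+1/OX./XXX/.O./.O.*, (2,0):-1/OX./X.X/XO./.O., (2,2):-1/OX./X.X/.OX/.O., (3,0):-1/OX./X.X/.O./XO., (3,2):-1/OX./X.X/.O./.OX
[OX./XXX/.O./.O.] end (terminal -1, O#2); searched OX./X.X/.O./.O. to 6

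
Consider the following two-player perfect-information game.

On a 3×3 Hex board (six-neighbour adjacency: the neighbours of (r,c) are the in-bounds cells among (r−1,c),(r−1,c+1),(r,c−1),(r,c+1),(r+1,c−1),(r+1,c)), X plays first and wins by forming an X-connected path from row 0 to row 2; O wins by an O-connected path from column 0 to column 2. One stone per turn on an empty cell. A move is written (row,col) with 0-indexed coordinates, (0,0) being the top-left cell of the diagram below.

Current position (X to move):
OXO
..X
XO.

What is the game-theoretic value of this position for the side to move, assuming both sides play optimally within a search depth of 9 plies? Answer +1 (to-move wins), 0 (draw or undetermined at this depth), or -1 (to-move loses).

value(OXO/..X/XO., X) = +1

ply 1, X at OXO/..X/XO. | (1,0)=+1→OXO/X.X/XO.*; (1,1)=+1→OXO/.XX/XO.; (2,2)=+1→OXO/..X/XOX
ply 2: OXO/X.X/XO. is terminal -1 (O); from OXO/..X/XO. depth 9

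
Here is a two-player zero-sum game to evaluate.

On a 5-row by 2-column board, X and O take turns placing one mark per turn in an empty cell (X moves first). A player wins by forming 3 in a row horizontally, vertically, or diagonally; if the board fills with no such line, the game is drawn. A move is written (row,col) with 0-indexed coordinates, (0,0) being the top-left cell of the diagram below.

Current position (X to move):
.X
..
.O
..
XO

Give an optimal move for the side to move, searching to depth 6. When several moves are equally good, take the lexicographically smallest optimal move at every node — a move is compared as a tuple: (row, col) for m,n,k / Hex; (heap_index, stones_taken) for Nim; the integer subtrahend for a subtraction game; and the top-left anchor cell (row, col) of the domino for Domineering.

X's best at [.X/../.O/../XO]: (3,1)

[.X/../.O/../XO] X move#1: (0,0):-1/XX/../.O/../XO, (1,0):-1/.X/X./.O/../XO, (1,1):-1/.X/.X/.O/../XO, (2,0):-1/.X/../XO/../XO, (3,0):-1/.X/../.O/X./XO, (3,1):+0/.X/../.O/.X/XO*
[.X/../.O/.X/XO] O move#2: (0,0):+0/OX/../.O/.X/XO*, (1,0):+0/.X/O./.O/.X/XO, (1,1):+0/.X/.O/.O/.X/XO, (2,0):+0/.X/../OO/.X/XO, (3,0):+0/.X/../.O/OX/XO
[OX/../.O/.X/XO] X move#3: (1,0):+0/OX/X./.O/.X/XO*, (1,1):+0/OX/.X/.O/.X/XO, (2,0):+0/OX/../XO/.X/XO, (3,0):+0/OX/../.O/XX/XO
[OX/X./.O/.X/XO] O move#4: (1,1):+0/OX/XO/.O/.X/XO*, (2,0):+0/OX/X./OO/.X/XO, (3,0):+0/OX/X./.O/OX/XO
[OX/XO/.O/.X/XO] X move#5: (2,0):+0/OX/XO/XO/.X/XO*, (3,0):+0/OX/XO/.O/XX/XO
[OX/XO/XO/.X/XO] O move#6: (3,0):+0/OX/XO/XO/OX/XO*
[OX/XO/XO/OX/XO] end (terminal +0, X#7); searched .X/../.O/../XO to 6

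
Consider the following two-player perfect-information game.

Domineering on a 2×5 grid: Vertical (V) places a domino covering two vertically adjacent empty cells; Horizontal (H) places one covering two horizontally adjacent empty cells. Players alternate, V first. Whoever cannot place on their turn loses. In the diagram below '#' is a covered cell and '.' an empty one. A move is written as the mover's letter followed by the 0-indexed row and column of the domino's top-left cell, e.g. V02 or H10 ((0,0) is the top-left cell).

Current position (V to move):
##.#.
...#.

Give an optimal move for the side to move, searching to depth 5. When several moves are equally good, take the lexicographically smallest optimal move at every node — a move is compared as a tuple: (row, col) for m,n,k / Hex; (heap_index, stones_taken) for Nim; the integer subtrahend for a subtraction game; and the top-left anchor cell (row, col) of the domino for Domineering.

V's best at [##.#./...#.]: V02

ply 1, V at ##.#./...#. | V02=+1→####./..##.*; V04=-1→##.##/...##
ply 2, H at ####./..##. | H10=-1→####./####.*
ply 3, V at ####./####. | V04=+1→#####/#####*
ply 4: #####/##### is terminal -1 (H); from ##.#./...#. depth 5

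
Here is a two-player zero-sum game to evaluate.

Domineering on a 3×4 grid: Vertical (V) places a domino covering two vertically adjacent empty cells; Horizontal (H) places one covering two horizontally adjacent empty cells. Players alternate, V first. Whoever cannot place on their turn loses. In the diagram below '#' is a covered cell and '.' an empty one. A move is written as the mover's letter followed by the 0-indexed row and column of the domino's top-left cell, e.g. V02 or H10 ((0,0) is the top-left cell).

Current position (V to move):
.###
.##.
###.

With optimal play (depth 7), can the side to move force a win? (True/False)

V winning at [.###/.##./###.]: True

ply 1, V at .###/.##./###. | V00=+1→####/###./###.*; V13=+1→.###/.###/####
ply 2: ####/###./###. is terminal -1 (H); from .###/.##./###. depth 7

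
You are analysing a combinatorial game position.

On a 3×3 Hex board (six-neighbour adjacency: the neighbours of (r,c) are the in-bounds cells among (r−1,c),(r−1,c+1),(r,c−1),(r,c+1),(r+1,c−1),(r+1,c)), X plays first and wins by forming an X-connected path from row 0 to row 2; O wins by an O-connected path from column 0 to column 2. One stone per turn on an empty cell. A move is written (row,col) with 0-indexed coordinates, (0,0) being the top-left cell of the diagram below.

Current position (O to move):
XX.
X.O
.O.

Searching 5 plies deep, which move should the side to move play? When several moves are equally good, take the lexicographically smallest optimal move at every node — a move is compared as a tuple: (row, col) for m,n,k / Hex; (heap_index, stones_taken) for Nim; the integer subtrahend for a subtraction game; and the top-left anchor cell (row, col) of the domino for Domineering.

O's best at [XX./X.O/.O.]: (2,0)

ply 1, O at XX./X.O/.O. | (0,2)=-1→XXO/X.O/.O.; (1,1)=-1→XX./XOO/.O.; (2,0)=+1→XX./X.O/OO.*; (2,2)=-1→XX./X.O/.OO
ply 2: XX./X.O/OO. is terminal -1 (X); from XX./X.O/.O. depth 5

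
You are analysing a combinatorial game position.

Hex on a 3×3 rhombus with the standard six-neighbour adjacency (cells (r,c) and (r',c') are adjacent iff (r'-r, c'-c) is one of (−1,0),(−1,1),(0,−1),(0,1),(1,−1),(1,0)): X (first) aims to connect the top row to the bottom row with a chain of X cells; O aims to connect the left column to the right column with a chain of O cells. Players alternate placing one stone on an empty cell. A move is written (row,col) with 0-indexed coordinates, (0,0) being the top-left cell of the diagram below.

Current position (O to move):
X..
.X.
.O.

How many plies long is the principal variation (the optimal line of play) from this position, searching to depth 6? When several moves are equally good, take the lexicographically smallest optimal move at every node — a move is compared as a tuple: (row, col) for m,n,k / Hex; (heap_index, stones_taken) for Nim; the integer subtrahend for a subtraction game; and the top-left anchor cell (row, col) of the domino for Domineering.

PV length from [X../.X./.O.]: 5 plies

[X../.X./.O.] O move#1: (0,1):-1/XO./.X./.O., (0,2):-1/X.O/.X./.O., (1,0):-1/X../OX./.O., (1,2):-1/X../.XO/.O., (2,0):+1/X../.X./OO.*, (2,2):-1/X../.X./.OO
[X../.X./OO.] X move#2: (0,1):-1/XX./.X./OO.*, (0,2):-1/X.X/.X./OO., (1,0):-1/X../XX./OO., (1,2):-1/X../.XX/OO., (2,2):-1/X../.X./OOX
[XX./.X./OO.] O move#3: (0,2):+1/XXO/.X./OO.*, (1,0):+1/XX./OX./OO., (1,2):+1/XX./.XO/OO., (2,2):+1/XX./.X./OOO
[XXO/.X./OO.] X move#4: (1,0):-1/XXO/XX./OO.*, (1,2):-1/XXO/.XX/OO., (2,2):-1/XXO/.X./OOX
[XXO/XX./OO.] O move#5: (1,2):+1/XXO/XXO/OO.*, (2,2):+1/XXO/XX./OOO
[XXO/XXO/OO.] end (terminal -1, X#6); searched X../.X./.O. to 6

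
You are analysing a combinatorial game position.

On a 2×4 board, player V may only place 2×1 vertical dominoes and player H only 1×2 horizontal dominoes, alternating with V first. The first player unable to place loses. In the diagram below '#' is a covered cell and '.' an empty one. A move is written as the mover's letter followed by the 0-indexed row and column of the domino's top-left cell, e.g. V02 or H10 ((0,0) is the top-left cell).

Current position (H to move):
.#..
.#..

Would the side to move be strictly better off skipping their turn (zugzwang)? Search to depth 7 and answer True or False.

[.#../.#..] H move#1: H02:+1/.###/.#..*, H12:+1/.#../.###
[.###/.#..] V move#2: V00:-1/####/##..*
[####/##..] H move#3: H12:+1/####/####*
[####/####] end (terminal -1, V#4); searched .#../.#.. to 7
if H skipped the turn, V would face:
~ [.#../.#..] V move#1: V00:-1/##../##.., V02:+1/.##./.##.*, V03:+1/.#.#/.#.#
~ [.##./.##.] end (terminal -1, H#2); searched .#../.#.. to 7
compare (H): move=+1 vs pass=-1

zugzwang(.#../.#.., H) = False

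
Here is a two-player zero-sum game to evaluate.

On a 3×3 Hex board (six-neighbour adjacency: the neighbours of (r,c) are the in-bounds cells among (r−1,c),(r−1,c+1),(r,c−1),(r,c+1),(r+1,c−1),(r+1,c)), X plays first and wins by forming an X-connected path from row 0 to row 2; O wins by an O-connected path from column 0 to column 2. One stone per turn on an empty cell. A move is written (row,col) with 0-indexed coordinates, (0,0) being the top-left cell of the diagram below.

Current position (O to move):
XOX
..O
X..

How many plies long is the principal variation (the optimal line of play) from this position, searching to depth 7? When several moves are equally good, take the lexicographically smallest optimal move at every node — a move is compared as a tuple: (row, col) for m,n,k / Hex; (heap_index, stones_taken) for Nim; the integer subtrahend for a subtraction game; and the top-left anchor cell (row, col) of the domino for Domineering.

PV length from [XOX/..O/X..]: 2 plies

[XOX/..O/X..] O move#1: (1,0):-1/XOX/O.O/X..*, (1,1):-1/XOX/.OO/X.., (2,1):-1/XOX/..O/XO., (2,2):-1/XOX/..O/X.O
[XOX/O.O/X..] X move#2: (1,1):+1/XOX/OXO/X..*, (2,1):-1/XOX/O.O/XX., (2,2):-1/XOX/O.O/X.X
[XOX/OXO/X..] end (terminal -1, O#3); searched XOX/..O/X.. to 7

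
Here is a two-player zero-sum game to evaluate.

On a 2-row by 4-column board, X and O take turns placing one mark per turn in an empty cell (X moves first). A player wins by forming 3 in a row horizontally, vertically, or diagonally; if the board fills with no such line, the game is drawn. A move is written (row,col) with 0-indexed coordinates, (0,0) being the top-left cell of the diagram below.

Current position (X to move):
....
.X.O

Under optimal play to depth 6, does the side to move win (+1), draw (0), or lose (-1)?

value(..../.X.O, X) = 0

p1 X@[..../.X.O]: (0,0)[X.../.X.O]+0* (0,1)[.X../.X.O]+0 (0,2)[..X./.X.O]+0 (0,3)[...X/.X.O]+0 (1,0)[..../XX.O]+0 (1,2)[..../.XXO]+0
p2 O@[X.../.X.O]: (0,1)[XO../.X.O]+0* (0,2)[X.O./.X.O]+0 (0,3)[X..O/.X.O]+0 (1,0)[X.../OX.O]+0 (1,2)[X.../.XOO]+0
p3 X@[XO../.X.O]: (0,2)[XOX./.X.O]+0* (0,3)[XO.X/.X.O]+0 (1,0)[XO../XX.O]+0 (1,2)[XO../.XXO]+0
p4 O@[XOX./.X.O]: (0,3)[XOXO/.X.O]+0* (1,0)[XOX./OX.O]+0 (1,2)[XOX./.XOO]+0
p5 X@[XOXO/.X.O]: (1,0)[XOXO/XX.O]+0* (1,2)[XOXO/.XXO]+0
p6 O@[XOXO/XX.O]: (1,2)[XOXO/XXOO]+0*
p7 X@[XOXO/XXOO] terminal +0; root [..../.X.O] d6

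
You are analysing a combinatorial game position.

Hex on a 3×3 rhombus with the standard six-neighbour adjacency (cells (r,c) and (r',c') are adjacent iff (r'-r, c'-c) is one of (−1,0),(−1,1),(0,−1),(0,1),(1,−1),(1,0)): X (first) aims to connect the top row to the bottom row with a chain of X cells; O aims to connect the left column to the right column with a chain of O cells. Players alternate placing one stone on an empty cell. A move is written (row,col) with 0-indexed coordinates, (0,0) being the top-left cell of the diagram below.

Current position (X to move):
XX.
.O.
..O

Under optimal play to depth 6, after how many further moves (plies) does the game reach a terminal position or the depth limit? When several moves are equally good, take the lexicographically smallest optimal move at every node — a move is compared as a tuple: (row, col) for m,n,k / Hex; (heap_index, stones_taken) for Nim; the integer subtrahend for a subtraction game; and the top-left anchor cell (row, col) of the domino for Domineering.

PV length from [XX./.O./..O]: 4 plies

ply 1, X at XX./.O./..O | (0,2)=-1→XXX/.O./..O*; (1,0)=-1→XX./XO./..O; (1,2)=-1→XX./.OX/..O; (2,0)=-1→XX./.O./X.O; (2,1)=-1→XX./.O./.XO
ply 2, O at XXX/.O./..O | (1,0)=+1→XXX/OO./..O*; (1,2)=+1→XXX/.OO/..O; (2,0)=+1→XXX/.O./O.O; (2,1)=+1→XXX/.O./.OO
ply 3, X at XXX/OO./..O | (1,2)=-1→XXX/OOX/..O*; (2,0)=-1→XXX/OO./X.O; (2,1)=-1→XXX/OO./.XO
ply 4, O at XXX/OOX/..O | (2,0)=-1→XXX/OOX/O.O; (2,1)=+1→XXX/OOX/.OO*
ply 5: XXX/OOX/.OO is terminal -1 (X); from XX./.O./..O depth 6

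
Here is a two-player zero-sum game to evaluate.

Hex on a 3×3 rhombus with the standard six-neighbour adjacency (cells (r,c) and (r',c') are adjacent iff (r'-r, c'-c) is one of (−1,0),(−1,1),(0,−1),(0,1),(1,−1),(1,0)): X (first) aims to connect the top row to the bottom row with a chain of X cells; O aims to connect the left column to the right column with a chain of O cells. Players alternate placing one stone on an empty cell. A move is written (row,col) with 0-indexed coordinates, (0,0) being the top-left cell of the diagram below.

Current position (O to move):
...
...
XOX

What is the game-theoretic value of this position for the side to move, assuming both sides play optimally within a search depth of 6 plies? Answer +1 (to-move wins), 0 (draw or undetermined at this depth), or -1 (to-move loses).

value(.../.../XOX, O) = -1

ply 1, O at .../.../XOX | (0,0)=-1→O../.../XOX*; (0,1)=-1→.O./.../XOX; (0,2)=-1→..O/.../XOX; (1,0)=-1→.../O../XOX; (1,1)=-1→.../.O./XOX; (1,2)=-1→.../..O/XOX
ply 2, X at O../.../XOX | (0,1)=+1→OX./.../XOX*; (0,2)=+1→O.X/.../XOX; (1,0)=+1→O../X../XOX; (1,1)=+1→O../.X./XOX; (1,2)=+1→O../..X/XOX
ply 3, O at OX./.../XOX | (0,2)=-1→OXO/.../XOX*; (1,0)=-1→OX./O../XOX; (1,1)=-1→OX./.O./XOX; (1,2)=-1→OX./..O/XOX
ply 4, X at OXO/.../XOX | (1,0)=+1→OXO/X../XOX*; (1,1)=+1→OXO/.X./XOX; (1,2)=+1→OXO/..X/XOX
ply 5: OXO/X../XOX is terminal -1 (O); from .../.../XOX depth 6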